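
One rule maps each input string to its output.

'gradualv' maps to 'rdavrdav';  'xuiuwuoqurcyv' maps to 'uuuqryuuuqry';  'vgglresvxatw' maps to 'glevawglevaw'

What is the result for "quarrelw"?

urewurew

Rule — keep every other character starting from the second (positions 2nd, 4th, 6th, ...), then write the whole string twice.
On "quarrelw": the first step gives "urew", and the second then gives "urewurew".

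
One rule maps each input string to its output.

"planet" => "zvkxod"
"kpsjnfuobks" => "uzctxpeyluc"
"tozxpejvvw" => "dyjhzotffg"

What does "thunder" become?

drexnob

The rule is to shift every letter 10 places forward in the alphabet (wrapping around).
Applying that to "thunder" gives "drexnob".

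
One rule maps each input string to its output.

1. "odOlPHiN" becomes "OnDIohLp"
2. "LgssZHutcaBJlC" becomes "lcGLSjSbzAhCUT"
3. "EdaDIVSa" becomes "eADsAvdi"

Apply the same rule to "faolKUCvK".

In each case the input is transformed by: flip the case of every letter, then take characters alternately from the front and the back (1st, last, 2nd, 2nd-last, ...).
"faolKUCvK" → "FAOLkucVk" → "FkAVOcLuk".

FkAVOcLuk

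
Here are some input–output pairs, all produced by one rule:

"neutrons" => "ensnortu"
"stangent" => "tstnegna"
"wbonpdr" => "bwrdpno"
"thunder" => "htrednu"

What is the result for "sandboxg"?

asgxobdn

Each output is the input with this applied: reverse the string, then move the last 2 characters to the front (rotate right by 2).
So "sandboxg" becomes "asgxobdn".
(Check on "wbonpdr": → "rdpnobw" → "bwrdpno" ✓)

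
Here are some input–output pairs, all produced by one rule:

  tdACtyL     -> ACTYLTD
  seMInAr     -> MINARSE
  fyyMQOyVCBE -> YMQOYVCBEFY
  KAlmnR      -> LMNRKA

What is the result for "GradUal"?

Looking at the pairs, the operation is to move the first 2 characters to the end (rotate left by 2), then convert every letter to uppercase.
So "GradUal" becomes "ADUALGR".
(Check on "KAlmnR": → "lmnRKA" → "LMNRKA" ✓)

ADUALGR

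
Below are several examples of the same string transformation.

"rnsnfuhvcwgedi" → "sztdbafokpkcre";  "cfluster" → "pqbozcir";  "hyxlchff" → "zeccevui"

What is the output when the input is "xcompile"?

The rule is to swap the front and back halves of the string, then shift every letter 3 places backward in the alphabet (wrapping around).
So "xcompile" becomes "mfibuzlj".

mfibuzlj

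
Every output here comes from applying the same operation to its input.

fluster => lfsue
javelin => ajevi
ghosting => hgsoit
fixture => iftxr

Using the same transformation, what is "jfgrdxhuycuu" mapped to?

Each output is the input with this applied: swap each adjacent pair of characters (1↔2, 3↔4, ...), then delete the last 2 characters.
On "jfgrdxhuycuu" that produces "fjrgxduhcy".

fjrgxduhcy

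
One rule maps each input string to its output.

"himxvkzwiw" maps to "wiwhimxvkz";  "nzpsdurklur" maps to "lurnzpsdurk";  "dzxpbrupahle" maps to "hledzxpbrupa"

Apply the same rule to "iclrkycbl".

cbliclrky

The rule is to move the last 3 characters to the front (rotate right by 3).
Doing the same to "iclrkycbl": "cbliclrky".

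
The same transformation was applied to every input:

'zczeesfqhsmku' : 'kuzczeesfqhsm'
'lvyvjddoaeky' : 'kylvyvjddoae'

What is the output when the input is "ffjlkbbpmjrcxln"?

lnffjlkbbpmjrcx

In each case the input is transformed by: move the last 2 characters to the front (rotate right by 2).
So "ffjlkbbpmjrcxln" becomes "lnffjlkbbpmjrcx".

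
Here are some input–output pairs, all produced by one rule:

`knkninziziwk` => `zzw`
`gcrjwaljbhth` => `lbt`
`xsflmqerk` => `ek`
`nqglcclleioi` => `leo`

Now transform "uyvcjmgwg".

gg

Looking at the pairs, the operation is to keep every other character starting from the first (positions 1st, 3rd, 5th, ...), then delete the first 3 characters.
Working it through for "uyvcjmgwg": intermediate "uvjgg", final "gg".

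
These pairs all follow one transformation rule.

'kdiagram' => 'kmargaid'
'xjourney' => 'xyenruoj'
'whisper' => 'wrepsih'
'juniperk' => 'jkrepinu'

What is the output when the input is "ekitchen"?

enehctik

What's happening: reverse the string, then move the last character to the front.
So "ekitchen" becomes "enehctik".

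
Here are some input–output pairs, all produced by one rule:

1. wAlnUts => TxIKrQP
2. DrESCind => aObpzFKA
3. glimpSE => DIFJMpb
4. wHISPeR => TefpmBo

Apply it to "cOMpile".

ZljMFIB

The transformation: shift every letter 3 places backward in the alphabet (wrapping around), then flip the case of every letter.
On "cOMpile": the first step gives "zLJmfib", and the second then gives "ZljMFIB".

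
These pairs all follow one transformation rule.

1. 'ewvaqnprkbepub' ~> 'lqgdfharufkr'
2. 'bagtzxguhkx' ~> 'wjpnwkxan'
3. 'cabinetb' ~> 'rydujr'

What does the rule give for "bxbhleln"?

rxbubd

Rule — shift every letter 10 places backward in the alphabet (wrapping around), then delete the first 2 characters.
"bxbhleln" → "rnrxbubd" → "rxbubd".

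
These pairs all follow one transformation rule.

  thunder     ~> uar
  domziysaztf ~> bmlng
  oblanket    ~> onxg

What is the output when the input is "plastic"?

yfv

What's happening: shift every letter 13 places forward in the alphabet (wrapping around) — i.e. ROT13, then keep every other character starting from the second (positions 2nd, 4th, 6th, ...).
Applying both steps to "plastic": "cynfgvp", then "yfv".
(Check on "domziysaztf": → "qbzmvlfnmgs" → "bmlng" ✓)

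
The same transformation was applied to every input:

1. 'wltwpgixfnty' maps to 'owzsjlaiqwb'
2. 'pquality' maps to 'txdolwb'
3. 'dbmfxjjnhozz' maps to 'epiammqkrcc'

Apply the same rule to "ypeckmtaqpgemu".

Looking at the pairs, the operation is to delete the first character, then shift every letter 3 places forward in the alphabet (wrapping around).
Starting from "ypeckmtaqpgemu": after the first operation, "peckmtaqpgemu"; after the second, "shfnpwdtsjhpx".
(Check on "wltwpgixfnty": → "ltwpgixfnty" → "owzsjlaiqwb" ✓)

shfnpwdtsjhpx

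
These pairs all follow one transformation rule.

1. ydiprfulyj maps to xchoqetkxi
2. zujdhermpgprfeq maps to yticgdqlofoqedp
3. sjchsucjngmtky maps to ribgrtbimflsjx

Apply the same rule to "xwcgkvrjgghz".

Each output is the input with this applied: shift every letter 1 place backward in the alphabet (wrapping around).
For "xwcgkvrjgghz" the result is "wvbfjuqiffgy".

wvbfjuqiffgy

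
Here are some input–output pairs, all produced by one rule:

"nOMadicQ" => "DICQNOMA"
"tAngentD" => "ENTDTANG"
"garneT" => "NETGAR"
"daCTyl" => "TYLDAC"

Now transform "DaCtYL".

TYLDAC

Rule — swap the front and back halves of the string, then convert every letter to uppercase.
Applying both steps to "DaCtYL": "tYLDaC", then "TYLDAC".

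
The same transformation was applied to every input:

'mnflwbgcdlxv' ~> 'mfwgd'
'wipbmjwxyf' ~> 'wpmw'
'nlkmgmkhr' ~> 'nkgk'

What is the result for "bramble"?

What's happening: keep every other character starting from the first (positions 1st, 3rd, 5th, ...), then delete the last character.
"bramble" → "babe" → "bab".

bab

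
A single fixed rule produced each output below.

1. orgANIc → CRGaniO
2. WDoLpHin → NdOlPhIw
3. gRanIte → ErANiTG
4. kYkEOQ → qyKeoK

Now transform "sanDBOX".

xANdboS

Looking at the pairs, the operation is to flip the case of every letter, then swap the first and last characters.
"sanDBOX" → "SANdbox" → "xANdboS".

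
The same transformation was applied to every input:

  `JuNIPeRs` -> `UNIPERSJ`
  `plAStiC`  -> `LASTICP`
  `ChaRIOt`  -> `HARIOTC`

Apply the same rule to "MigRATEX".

In each case the input is transformed by: move the first character to the end, then convert every letter to uppercase.
On "MigRATEX" that produces "IGRATEXM".
(Check on "ChaRIOt": → "haRIOtC" → "HARIOTC" ✓)

IGRATEXM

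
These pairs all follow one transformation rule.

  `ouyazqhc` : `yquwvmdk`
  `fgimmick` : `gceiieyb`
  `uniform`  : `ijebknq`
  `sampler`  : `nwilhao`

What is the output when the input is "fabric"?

Rule — swap the first and last characters, then shift every letter 4 places backward in the alphabet (wrapping around).
Applying both steps to "fabric": "cabrif", then "ywxneb".

ywxneb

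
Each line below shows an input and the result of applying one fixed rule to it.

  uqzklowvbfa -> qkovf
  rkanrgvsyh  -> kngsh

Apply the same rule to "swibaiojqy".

wbijy

The rule is to keep every other character starting from the second (positions 2nd, 4th, 6th, ...).
For "swibaiojqy" the result is "wbijy".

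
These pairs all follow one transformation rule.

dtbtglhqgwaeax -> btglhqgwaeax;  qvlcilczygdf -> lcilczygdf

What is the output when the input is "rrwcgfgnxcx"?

wcgfgnxcx

The transformation: delete the first 2 characters.
So "rrwcgfgnxcx" becomes "wcgfgnxcx".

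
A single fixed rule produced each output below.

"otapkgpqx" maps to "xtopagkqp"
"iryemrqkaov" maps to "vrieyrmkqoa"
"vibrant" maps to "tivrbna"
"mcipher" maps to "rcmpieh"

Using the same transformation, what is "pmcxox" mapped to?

Rule — swap each adjacent pair of characters (1↔2, 3↔4, ...), then move the last character to the front.
Applying that to "pmcxox" gives "ompxcx".

ompxcx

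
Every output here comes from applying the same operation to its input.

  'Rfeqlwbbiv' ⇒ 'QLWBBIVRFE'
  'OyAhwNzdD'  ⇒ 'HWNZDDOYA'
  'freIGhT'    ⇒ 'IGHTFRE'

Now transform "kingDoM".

What's happening: move the first 3 characters to the end (rotate left by 3), then convert every letter to uppercase.
For "kingDoM", step one produces "gDoMkin"; step two turns that into "GDOMKIN".
(Check on "freIGhT": → "IGhTfre" → "IGHTFRE" ✓)

GDOMKIN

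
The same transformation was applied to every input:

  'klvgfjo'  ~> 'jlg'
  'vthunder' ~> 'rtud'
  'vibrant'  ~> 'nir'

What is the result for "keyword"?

In each case the input is transformed by: keep every other character starting from the second (positions 2nd, 4th, 6th, ...), then move the last character to the front.
So "keyword" becomes "rew".

rew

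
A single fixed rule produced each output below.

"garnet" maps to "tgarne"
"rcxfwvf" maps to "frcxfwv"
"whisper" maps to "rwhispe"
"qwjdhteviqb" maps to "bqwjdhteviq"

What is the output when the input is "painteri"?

ipainter

Looking at the pairs, the operation is to move the last character to the front.
"painteri" → "ipainter".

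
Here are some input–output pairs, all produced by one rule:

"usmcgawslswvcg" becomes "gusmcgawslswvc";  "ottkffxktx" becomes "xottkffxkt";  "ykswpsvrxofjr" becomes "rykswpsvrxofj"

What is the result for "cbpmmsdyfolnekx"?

In each case the input is transformed by: move the last character to the front.
Applying that to "cbpmmsdyfolnekx" gives "xcbpmmsdyfolnek".

xcbpmmsdyfolnek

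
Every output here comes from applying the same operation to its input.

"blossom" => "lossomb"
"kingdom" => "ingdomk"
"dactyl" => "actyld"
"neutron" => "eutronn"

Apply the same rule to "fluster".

lusterf

What's happening: move the first character to the end.
On "fluster" that produces "lusterf".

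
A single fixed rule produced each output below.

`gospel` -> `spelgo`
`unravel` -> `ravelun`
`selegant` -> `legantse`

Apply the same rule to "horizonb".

rizonbho

Looking at the pairs, the operation is to move the first 2 characters to the end (rotate left by 2).
Doing the same to "horizonb": "rizonbho".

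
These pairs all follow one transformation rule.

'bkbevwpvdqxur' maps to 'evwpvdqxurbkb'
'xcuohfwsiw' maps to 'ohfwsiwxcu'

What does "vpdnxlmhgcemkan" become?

nxlmhgcemkanvpd

The pattern: move the first 3 characters to the end (rotate left by 3).
Doing the same to "vpdnxlmhgcemkan": "nxlmhgcemkanvpd".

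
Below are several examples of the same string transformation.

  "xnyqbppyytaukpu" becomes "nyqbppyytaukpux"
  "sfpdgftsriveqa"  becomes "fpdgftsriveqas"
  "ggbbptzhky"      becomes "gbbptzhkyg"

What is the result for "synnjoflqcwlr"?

In each case the input is transformed by: move the first character to the end.
For "synnjoflqcwlr" the result is "ynnjoflqcwlrs".

ynnjoflqcwlrs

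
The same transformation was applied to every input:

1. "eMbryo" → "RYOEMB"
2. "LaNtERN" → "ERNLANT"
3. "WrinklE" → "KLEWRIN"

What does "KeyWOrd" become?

Looking at the pairs, the operation is to move the last 3 characters to the front (rotate right by 3), then convert every letter to uppercase.
For "KeyWOrd" the result is "ORDKEYW".
(Check on "WrinklE": → "klEWrin" → "KLEWRIN" ✓)

ORDKEYW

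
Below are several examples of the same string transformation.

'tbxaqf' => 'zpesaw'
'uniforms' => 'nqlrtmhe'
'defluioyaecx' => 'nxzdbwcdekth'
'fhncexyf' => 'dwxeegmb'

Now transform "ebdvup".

utodac

The rule is to swap the front and back halves of the string, then shift every letter 1 place backward in the alphabet (wrapping around).
"ebdvup" → "utodac".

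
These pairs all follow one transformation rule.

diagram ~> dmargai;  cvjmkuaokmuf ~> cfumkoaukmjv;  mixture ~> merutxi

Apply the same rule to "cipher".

The pattern: move the first character to the end, then reverse the string.
Applying both steps to "cipher": "ipherc", then "crehpi".

crehpi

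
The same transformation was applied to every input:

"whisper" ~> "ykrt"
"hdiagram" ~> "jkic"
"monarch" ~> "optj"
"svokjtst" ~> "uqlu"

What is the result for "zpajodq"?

In each case the input is transformed by: keep every other character starting from the first (positions 1st, 3rd, 5th, ...), then shift every letter 2 places forward in the alphabet (wrapping around).
Applying both steps to "zpajodq": "zaoq", then "bcqs".
(Check on "svokjtst": → "sojs" → "uqlu" ✓)

bcqs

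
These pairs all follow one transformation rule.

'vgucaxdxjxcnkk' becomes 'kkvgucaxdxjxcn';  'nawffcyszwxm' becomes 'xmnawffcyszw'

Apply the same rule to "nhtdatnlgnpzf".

The rule is to move the last 2 characters to the front (rotate right by 2).
"nhtdatnlgnpzf" → "zfnhtdatnlgnp".

zfnhtdatnlgnp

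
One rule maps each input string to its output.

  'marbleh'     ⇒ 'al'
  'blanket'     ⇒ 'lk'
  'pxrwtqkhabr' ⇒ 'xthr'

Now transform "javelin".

Looking at the pairs, the operation is to keep one character in every 3, starting at position 2 (positions 2nd, 5th, 8th, ...).
"javelin" → "al".

al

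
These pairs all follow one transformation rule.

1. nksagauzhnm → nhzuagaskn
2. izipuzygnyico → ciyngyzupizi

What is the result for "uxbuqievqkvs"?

vkqveiqubxu

What's happening: delete the last character, then reverse the string.
Applying both steps to "uxbuqievqkvs": "uxbuqievqkv", then "vkqveiqubxu".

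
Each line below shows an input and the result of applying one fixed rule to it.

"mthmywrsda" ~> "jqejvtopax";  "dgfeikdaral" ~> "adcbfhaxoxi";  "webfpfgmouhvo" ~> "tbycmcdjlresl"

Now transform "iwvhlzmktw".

The pattern: shift every letter 3 places backward in the alphabet (wrapping around).
Doing the same to "iwvhlzmktw": "ftseiwjhqt".

ftseiwjhqt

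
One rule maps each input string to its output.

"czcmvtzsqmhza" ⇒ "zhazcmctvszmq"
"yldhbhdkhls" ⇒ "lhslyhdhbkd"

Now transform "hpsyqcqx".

Each output is the input with this applied: swap each adjacent pair of characters (1↔2, 3↔4, ...), then move the last 3 characters to the front (rotate right by 3).
Starting from "hpsyqcqx": after the first operation, "physcqxq"; after the second, "qxqphysc".
(Check on "czcmvtzsqmhza": → "zcmctvszmqzha" → "zhazcmctvszmq" ✓)

qxqphysc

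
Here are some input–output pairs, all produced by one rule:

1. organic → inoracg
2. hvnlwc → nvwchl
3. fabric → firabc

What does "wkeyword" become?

orwwydek

Rule — sort the characters into alphabetical order, then move the first 3 characters to the end (rotate left by 3).
On "wkeyword": the first step gives "dekorwwy", and the second then gives "orwwydek".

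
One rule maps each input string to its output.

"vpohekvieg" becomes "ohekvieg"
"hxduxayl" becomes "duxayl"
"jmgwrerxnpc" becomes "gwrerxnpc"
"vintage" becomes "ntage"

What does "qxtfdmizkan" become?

tfdmizkan

Rule — delete the first 2 characters.
On "qxtfdmizkan" that produces "tfdmizkan".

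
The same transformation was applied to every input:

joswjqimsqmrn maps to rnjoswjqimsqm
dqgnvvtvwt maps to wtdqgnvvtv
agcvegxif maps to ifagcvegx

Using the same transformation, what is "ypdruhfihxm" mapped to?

The rule is to move the last 2 characters to the front (rotate right by 2).
For "ypdruhfihxm" the result is "xmypdruhfih".

xmypdruhfih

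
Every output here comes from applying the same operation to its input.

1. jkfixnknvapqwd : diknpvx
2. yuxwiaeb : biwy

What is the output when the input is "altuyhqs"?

hqty

In each case the input is transformed by: sort the characters into alphabetical order, then keep every other character starting from the second (positions 2nd, 4th, 6th, ...).
On "altuyhqs": the first step gives "ahlqstuy", and the second then gives "hqty".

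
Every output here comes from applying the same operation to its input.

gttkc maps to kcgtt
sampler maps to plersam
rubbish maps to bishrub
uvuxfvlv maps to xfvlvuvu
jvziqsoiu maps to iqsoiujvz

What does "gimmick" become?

In each case the input is transformed by: move the first 3 characters to the end (rotate left by 3).
So "gimmick" becomes "mickgim".

mickgim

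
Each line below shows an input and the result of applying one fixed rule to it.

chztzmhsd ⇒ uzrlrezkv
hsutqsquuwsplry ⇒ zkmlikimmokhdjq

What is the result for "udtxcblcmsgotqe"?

mvlputduekygliw

Rule — shift every letter 8 places backward in the alphabet (wrapping around).
Doing the same to "udtxcblcmsgotqe": "mvlputduekygliw".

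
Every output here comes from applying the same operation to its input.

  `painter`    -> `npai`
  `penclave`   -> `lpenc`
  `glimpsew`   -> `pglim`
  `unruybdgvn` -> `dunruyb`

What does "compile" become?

Looking at the pairs, the operation is to delete the last 3 characters, then move the last character to the front.
Applying that to "compile" gives "pcom".

pcom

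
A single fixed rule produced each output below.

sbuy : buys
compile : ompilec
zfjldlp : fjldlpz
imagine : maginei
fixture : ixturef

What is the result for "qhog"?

The pattern: move the first character to the end.
For "qhog" the result is "hogq".

hogq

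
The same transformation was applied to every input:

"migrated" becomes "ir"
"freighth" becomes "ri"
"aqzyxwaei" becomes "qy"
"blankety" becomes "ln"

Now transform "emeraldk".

mr

Rule — keep every other character starting from the second (positions 2nd, 4th, 6th, ...), then delete the last 2 characters.
"emeraldk" → "mrlk" → "mr".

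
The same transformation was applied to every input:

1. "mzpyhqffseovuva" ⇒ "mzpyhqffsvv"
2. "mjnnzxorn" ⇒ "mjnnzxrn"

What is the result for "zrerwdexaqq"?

The pattern: remove every vowel.
So "zrerwdexaqq" becomes "zrrwdxqq".

zrrwdxqq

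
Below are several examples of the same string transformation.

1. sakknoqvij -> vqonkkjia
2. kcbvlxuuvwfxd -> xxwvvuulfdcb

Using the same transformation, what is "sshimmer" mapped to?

srmmihe

The rule is to delete the first character, then sort the characters into reverse alphabetical order.
Starting from "sshimmer": after the first operation, "shimmer"; after the second, "srmmihe".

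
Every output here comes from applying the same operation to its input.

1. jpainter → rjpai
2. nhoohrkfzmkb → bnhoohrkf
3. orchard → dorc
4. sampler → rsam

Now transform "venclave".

Rule — move the last character to the front, then delete the last 3 characters.
Starting from "venclave": after the first operation, "evenclav"; after the second, "evenc".

evenc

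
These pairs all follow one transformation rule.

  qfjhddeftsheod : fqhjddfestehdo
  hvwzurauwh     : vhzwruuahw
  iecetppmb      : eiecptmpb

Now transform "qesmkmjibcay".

eqmsmkijcbya

The transformation: swap each adjacent pair of characters (1↔2, 3↔4, ...).
So "qesmkmjibcay" becomes "eqmsmkijcbya".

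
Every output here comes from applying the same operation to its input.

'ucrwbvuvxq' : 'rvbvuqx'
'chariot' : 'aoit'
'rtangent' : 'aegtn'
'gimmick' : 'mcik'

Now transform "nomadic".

midc

What's happening: swap each adjacent pair of characters (1↔2, 3↔4, ...), then delete the first 3 characters.
So "nomadic" becomes "midc".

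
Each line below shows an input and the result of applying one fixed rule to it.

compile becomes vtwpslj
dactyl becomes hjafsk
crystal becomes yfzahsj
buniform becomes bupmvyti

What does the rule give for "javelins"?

hclspuzq

The rule is to move the first character to the end, then shift every letter 7 places forward in the alphabet (wrapping around).
On "javelins": the first step gives "avelinsj", and the second then gives "hclspuzq".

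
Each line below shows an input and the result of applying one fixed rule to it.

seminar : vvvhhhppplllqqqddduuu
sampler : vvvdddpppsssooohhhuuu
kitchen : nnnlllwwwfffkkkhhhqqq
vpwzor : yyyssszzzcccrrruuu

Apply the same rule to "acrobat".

Each output is the input with this applied: shift every letter 3 places forward in the alphabet (wrapping around), then repeat every character 3 times.
Starting from "acrobat": after the first operation, "dfuredw"; after the second, "dddfffuuurrreeedddwww".
(Check on "kitchen": → "nlwfkhq" → "nnnlllwwwfffkkkhhhqqq" ✓)

dddfffuuurrreeedddwww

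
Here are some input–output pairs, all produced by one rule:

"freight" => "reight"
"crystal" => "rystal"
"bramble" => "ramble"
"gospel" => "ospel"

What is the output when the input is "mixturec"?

The pattern: delete the first character.
Doing the same to "mixturec": "ixturec".

ixturec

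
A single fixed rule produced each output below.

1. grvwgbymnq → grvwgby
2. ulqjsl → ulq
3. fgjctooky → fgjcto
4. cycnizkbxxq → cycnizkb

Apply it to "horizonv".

horiz

Rule — delete the last 3 characters.
Doing the same to "horizonv": "horiz".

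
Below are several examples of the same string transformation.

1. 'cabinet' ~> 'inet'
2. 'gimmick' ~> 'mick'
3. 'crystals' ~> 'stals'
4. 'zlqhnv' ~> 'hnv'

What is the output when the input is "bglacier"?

acier

What's happening: delete the first 3 characters.
"bglacier" → "acier".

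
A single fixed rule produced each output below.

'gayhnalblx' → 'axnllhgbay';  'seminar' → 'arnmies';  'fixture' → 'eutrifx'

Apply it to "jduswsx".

dwussjx

What's happening: sort the characters into reverse alphabetical order, then swap the first and last characters.
Starting from "jduswsx": after the first operation, "xwussjd"; after the second, "dwussjx".
(Check on "fixture": → "xutrife" → "eutrifx" ✓)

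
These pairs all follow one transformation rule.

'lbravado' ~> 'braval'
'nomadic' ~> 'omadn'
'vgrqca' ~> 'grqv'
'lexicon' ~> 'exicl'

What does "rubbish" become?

ubbir

In each case the input is transformed by: delete the last 2 characters, then move the first character to the end.
Working it through for "rubbish": intermediate "rubbi", final "ubbir".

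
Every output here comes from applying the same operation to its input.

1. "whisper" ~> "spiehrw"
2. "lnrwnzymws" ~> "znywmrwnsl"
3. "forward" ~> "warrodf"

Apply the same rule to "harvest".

The pattern: take characters alternately from the front and the back (1st, last, 2nd, 2nd-last, ...), then reverse the string.
"harvest" → "htasrev" → "versath".

versath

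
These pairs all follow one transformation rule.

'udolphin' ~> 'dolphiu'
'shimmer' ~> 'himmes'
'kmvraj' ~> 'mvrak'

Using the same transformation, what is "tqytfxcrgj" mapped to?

In each case the input is transformed by: delete the last character, then move the first character to the end.
For "tqytfxcrgj", step one produces "tqytfxcrg"; step two turns that into "qytfxcrgt".
(Check on "kmvraj": → "kmvra" → "mvrak" ✓)

qytfxcrgt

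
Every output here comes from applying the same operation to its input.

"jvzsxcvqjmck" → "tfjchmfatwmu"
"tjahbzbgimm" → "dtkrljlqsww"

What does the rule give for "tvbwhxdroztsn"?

The pattern: shift every letter 10 places forward in the alphabet (wrapping around).
So "tvbwhxdroztsn" becomes "dflgrhnbyjdcx".

dflgrhnbyjdcx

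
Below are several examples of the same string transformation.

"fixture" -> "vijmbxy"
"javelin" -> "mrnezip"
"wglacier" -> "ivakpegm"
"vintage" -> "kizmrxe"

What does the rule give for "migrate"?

xiqmkve

What's happening: shift every letter 4 places forward in the alphabet (wrapping around), then move the last 2 characters to the front (rotate right by 2).
"migrate" → "qmkvexi" → "xiqmkve".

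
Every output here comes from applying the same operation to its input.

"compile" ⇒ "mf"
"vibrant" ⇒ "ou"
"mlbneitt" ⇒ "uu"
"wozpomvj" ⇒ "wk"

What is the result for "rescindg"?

eh

Each output is the input with this applied: shift every letter 1 place forward in the alphabet (wrapping around), then keep only the last 2 characters.
Working it through for "rescindg": intermediate "sftdjoeh", final "eh".
(Check on "wozpomvj": → "xpaqpnwk" → "wk" ✓)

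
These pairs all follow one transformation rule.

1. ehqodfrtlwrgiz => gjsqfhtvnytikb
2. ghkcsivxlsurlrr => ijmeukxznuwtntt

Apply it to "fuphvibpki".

hwrjxkdrmk

The transformation: shift every letter 2 places forward in the alphabet (wrapping around).
For "fuphvibpki" the result is "hwrjxkdrmk".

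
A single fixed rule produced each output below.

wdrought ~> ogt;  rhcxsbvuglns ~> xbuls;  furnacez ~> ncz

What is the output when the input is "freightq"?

In each case the input is transformed by: delete the first 3 characters, then keep every other character starting from the first (positions 1st, 3rd, 5th, ...).
Applying both steps to "freightq": "ightq", then "ihq".

ihq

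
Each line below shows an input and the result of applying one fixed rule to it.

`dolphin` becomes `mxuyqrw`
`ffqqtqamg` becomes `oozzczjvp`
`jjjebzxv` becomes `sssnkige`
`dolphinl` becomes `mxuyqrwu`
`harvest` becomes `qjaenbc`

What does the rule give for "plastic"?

Looking at the pairs, the operation is to shift every letter 9 places forward in the alphabet (wrapping around).
Applying that to "plastic" gives "yujbcrl".

yujbcrl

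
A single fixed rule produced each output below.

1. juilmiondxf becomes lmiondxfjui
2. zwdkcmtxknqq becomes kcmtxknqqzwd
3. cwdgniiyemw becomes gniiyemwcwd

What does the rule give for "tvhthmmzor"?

The pattern: move the first 3 characters to the end (rotate left by 3).
Applying that to "tvhthmmzor" gives "thmmzortvh".

thmmzortvh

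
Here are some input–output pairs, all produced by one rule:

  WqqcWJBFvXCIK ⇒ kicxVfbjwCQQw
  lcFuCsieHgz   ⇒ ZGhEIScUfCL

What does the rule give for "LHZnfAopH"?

hPOaFNzhl

Each output is the input with this applied: reverse the string, then flip the case of every letter.
Applying both steps to "LHZnfAopH": "HpoAfnZHL", then "hPOaFNzhl".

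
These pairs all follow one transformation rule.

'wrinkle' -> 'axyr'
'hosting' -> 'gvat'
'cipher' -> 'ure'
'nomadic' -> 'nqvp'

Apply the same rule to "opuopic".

bcvp

In each case the input is transformed by: shift every letter 13 places forward in the alphabet (wrapping around) — i.e. ROT13, then delete the first 3 characters.
Applying that to "opuopic" gives "bcvp".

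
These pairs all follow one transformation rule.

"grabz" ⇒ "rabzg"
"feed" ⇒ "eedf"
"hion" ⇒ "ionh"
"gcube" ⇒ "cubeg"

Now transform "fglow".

Looking at the pairs, the operation is to move the first character to the end.
For "fglow" the result is "glowf".

glowf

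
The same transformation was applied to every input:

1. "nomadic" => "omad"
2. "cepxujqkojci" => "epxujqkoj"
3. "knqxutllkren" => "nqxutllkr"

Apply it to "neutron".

eutr

The pattern: move the last 2 characters to the front (rotate right by 2), then delete the first 3 characters.
For "neutron" the result is "eutr".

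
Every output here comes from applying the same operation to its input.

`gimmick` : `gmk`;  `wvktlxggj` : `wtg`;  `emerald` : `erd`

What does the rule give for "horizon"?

The rule is to keep one character in every 3, starting at position 1 (positions 1st, 4th, 7th, ...).
For "horizon" the result is "hin".

hin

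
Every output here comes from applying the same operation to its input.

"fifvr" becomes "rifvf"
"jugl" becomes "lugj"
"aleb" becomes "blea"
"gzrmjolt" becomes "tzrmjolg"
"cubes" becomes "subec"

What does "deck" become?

kecd

Each output is the input with this applied: swap the first and last characters.
Doing the same to "deck": "kecd".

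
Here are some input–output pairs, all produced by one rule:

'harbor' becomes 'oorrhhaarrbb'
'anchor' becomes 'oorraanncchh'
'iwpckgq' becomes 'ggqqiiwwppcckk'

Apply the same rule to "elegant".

nntteelleeggaa

The pattern: move the last 2 characters to the front (rotate right by 2), then double every character.
Starting from "elegant": after the first operation, "ntelega"; after the second, "nntteelleeggaa".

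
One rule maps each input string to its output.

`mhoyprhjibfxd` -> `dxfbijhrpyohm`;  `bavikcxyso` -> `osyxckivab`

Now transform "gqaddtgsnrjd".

Rule — reverse the string.
So "gqaddtgsnrjd" becomes "djrnsgtddaqg".

djrnsgtddaqg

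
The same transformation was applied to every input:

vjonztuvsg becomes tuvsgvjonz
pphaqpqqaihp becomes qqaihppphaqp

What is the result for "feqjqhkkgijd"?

kkgijdfeqjqh

The pattern: swap the front and back halves of the string.
Applying that to "feqjqhkkgijd" gives "kkgijdfeqjqh".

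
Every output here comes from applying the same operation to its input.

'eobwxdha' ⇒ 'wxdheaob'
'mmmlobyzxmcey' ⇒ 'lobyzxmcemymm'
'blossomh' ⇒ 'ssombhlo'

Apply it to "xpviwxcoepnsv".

In each case the input is transformed by: swap the first and last characters, then move the first 3 characters to the end (rotate left by 3).
Doing the same to "xpviwxcoepnsv": "iwxcoepnsxvpv".

iwxcoepnsxvpv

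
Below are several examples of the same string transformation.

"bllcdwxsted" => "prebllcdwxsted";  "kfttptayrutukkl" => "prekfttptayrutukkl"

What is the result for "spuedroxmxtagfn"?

prespuedroxmxtagfn

Looking at the pairs, the operation is to prepend "pre".
So "spuedroxmxtagfn" becomes "prespuedroxmxtagfn".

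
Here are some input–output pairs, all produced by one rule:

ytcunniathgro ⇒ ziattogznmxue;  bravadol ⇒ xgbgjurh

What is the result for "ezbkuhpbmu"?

fhqanvhsak

Looking at the pairs, the operation is to shift every letter 6 places forward in the alphabet (wrapping around), then move the first character to the end.
On "ezbkuhpbmu": the first step gives "kfhqanvhsa", and the second then gives "fhqanvhsak".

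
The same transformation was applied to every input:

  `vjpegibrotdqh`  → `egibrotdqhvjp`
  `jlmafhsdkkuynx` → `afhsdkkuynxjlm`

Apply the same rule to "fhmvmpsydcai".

Looking at the pairs, the operation is to move the first 3 characters to the end (rotate left by 3).
So "fhmvmpsydcai" becomes "vmpsydcaifhm".

vmpsydcaifhm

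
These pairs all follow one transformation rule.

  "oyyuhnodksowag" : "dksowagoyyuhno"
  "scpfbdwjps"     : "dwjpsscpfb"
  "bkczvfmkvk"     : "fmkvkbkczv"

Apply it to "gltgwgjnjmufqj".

njmufqjgltgwgj

The pattern: swap the front and back halves of the string.
For "gltgwgjnjmufqj" the result is "njmufqjgltgwgj".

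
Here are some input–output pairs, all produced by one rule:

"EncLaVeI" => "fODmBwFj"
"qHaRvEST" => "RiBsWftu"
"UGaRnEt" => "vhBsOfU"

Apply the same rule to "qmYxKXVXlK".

RNzYlywyMl

What's happening: shift every letter 1 place forward in the alphabet (wrapping around), then flip the case of every letter.
"qmYxKXVXlK" → "rnZyLYWYmL" → "RNzYlywyMl".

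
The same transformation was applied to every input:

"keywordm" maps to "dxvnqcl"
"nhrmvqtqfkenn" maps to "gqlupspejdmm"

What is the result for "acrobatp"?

bqnazso

The transformation: shift every letter 1 place backward in the alphabet (wrapping around), then delete the first character.
"acrobatp" → "zbqnazso" → "bqnazso".
(Check on "nhrmvqtqfkenn": → "mgqlupspejdmm" → "gqlupspejdmm" ✓)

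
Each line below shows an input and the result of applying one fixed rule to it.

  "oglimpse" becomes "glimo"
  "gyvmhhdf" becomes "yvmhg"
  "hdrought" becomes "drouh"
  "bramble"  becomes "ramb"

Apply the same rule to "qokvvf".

The pattern: delete the last 3 characters, then move the first character to the end.
On "qokvvf": the first step gives "qok", and the second then gives "okq".

okq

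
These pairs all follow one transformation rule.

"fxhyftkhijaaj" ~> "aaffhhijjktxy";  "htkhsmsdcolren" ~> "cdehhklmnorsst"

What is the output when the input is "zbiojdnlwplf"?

bdfijllnopwz

Each output is the input with this applied: sort the characters into alphabetical order.
Doing the same to "zbiojdnlwplf": "bdfijllnopwz".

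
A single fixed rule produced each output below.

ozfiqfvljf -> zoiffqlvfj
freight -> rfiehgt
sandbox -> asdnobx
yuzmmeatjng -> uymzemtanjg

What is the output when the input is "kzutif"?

zktufi

The transformation: swap each adjacent pair of characters (1↔2, 3↔4, ...).
Doing the same to "kzutif": "zktufi".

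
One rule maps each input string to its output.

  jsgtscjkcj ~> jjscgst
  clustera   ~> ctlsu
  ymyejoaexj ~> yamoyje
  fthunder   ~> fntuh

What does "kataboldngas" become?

The transformation: delete the last 3 characters, then take characters alternately from the front and the back (1st, last, 2nd, 2nd-last, ...).
On "kataboldngas": the first step gives "kataboldn", and the second then gives "knadtlaob".

knadtlaob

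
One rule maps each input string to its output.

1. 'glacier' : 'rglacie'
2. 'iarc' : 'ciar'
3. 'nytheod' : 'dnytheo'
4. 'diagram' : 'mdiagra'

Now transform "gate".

egat

The transformation: move the last character to the front.
For "gate" the result is "egat".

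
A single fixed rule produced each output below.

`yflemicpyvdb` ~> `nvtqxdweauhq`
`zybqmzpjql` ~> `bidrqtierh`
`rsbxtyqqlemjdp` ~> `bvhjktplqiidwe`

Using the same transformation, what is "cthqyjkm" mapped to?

What's happening: shift every letter 8 places backward in the alphabet (wrapping around), then move the last 3 characters to the front (rotate right by 3).
Starting from "cthqyjkm": after the first operation, "ulziqbce"; after the second, "bceulziq".

bceulziq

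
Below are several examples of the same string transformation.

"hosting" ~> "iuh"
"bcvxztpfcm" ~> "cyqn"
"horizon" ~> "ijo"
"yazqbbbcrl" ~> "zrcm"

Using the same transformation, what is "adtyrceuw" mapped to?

bzf

The pattern: shift every letter 1 place forward in the alphabet (wrapping around), then keep one character in every 3, starting at position 1 (positions 1st, 4th, 7th, ...).
Working it through for "adtyrceuw": intermediate "beuzsdfvx", final "bzf".
(Check on "yazqbbbcrl": → "zbarcccdsm" → "zrcm" ✓)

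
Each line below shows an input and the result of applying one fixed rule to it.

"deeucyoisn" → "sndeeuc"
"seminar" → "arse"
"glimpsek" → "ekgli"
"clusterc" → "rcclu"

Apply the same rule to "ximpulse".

sexim

The rule is to move the last 2 characters to the front (rotate right by 2), then delete the last 3 characters.
"ximpulse" → "seximpul" → "sexim".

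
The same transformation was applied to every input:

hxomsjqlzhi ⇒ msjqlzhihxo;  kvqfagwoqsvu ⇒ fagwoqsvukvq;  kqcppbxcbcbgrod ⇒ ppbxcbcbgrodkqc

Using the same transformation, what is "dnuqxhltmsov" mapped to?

What's happening: move the first 3 characters to the end (rotate left by 3).
So "dnuqxhltmsov" becomes "qxhltmsovdnu".

qxhltmsovdnu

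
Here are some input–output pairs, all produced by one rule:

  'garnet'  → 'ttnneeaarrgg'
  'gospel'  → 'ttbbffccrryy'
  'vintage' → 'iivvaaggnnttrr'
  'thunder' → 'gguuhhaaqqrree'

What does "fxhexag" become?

Rule — shift every letter 13 places forward in the alphabet (wrapping around) — i.e. ROT13, then double every character.
For "fxhexag", step one produces "skurknt"; step two turns that into "sskkuurrkknntt".
(Check on "garnet": → "tnearg" → "ttnneeaarrgg" ✓)

sskkuurrkknntt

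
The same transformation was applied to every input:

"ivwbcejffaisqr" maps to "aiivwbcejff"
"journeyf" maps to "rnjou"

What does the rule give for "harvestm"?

In each case the input is transformed by: delete the last 3 characters, then move the last 2 characters to the front (rotate right by 2).
Starting from "harvestm": after the first operation, "harve"; after the second, "vehar".

vehar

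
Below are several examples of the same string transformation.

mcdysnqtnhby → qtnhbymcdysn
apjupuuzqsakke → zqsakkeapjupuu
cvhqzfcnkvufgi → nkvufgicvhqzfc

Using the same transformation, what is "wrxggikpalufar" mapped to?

Each output is the input with this applied: swap the front and back halves of the string.
Applying that to "wrxggikpalufar" gives "palufarwrxggik".

palufarwrxggik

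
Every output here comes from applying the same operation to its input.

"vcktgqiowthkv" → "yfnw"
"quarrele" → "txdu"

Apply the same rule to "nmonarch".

The rule is to shift every letter 3 places forward in the alphabet (wrapping around), then keep only the first 4 characters.
"nmonarch" → "qprqdufk" → "qprq".

qprq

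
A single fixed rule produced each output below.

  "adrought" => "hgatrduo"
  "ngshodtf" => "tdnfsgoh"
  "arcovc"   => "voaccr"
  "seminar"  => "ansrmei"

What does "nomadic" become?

idncmoa

Rule — move the last 3 characters to the front (rotate right by 3), then swap each adjacent pair of characters (1↔2, 3↔4, ...).
For "nomadic", step one produces "dicnoma"; step two turns that into "idncmoa".
(Check on "arcovc": → "ovcarc" → "voaccr" ✓)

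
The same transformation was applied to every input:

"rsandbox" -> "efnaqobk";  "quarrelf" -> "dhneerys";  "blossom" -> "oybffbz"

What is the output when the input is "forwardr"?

Each output is the input with this applied: shift every letter 13 places forward in the alphabet (wrapping around) — i.e. ROT13.
On "forwardr" that produces "sbejneqe".

sbejneqe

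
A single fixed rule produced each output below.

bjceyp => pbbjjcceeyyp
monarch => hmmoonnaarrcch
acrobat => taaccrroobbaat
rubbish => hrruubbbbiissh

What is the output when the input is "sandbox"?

The pattern: double every character, then move the last character to the front.
For "sandbox", step one produces "ssaannddbbooxx"; step two turns that into "xssaannddbboox".

xssaannddbboox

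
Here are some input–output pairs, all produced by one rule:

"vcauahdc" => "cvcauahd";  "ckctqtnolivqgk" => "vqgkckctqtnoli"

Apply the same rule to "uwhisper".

ruwhispe

In each case the input is transformed by: move the first 3 characters to the end (rotate left by 3), then swap the front and back halves of the string.
Working it through for "uwhisper": intermediate "isperuwh", final "ruwhispe".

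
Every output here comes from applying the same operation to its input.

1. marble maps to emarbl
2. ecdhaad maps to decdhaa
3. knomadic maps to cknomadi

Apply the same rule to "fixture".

efixtur

The transformation: move the last character to the front.
Applying that to "fixture" gives "efixtur".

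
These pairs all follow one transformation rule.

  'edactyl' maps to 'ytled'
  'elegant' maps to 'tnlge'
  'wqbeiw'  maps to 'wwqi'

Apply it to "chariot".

troih

Each output is the input with this applied: sort the characters into reverse alphabetical order, then delete the last 2 characters.
Doing the same to "chariot": "troih".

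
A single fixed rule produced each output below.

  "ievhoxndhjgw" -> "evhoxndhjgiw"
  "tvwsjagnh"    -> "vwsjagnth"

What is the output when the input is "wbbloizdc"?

Looking at the pairs, the operation is to swap the first and last characters, then move the first character to the end.
"wbbloizdc" → "cbbloizdw" → "bbloizdwc".
(Check on "ievhoxndhjgw": → "wevhoxndhjgi" → "evhoxndhjgiw" ✓)

bbloizdwc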